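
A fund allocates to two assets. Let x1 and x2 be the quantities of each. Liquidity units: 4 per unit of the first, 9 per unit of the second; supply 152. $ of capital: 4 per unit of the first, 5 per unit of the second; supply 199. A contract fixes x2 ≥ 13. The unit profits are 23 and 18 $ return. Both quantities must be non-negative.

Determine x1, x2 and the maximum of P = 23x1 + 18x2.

Vertices and P = 23x1 + 18x2:
  (0, 152/9) → P = 304
  (0, 13) → P = 234
  (35/4, 13) → P = 1741/4

x1 = 35/4, x2 = 13, maximum P = 1741/4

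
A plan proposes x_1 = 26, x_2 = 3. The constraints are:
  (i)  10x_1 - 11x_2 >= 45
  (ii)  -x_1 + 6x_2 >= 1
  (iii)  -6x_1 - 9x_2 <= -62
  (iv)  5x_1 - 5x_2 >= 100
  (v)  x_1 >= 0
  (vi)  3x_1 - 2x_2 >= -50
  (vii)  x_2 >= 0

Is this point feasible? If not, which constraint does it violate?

Constraint (ii): -x_1 + 6x_2 = -8, which is not ≥ 1. All other constraints are satisfied.

not feasible — violates (ii)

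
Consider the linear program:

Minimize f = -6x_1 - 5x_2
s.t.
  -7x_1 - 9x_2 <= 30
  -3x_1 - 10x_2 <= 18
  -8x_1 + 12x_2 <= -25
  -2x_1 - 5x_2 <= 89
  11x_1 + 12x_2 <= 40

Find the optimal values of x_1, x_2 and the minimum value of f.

Vertices and f = -6x_1 - 5x_2:
  (17/58, -219/116) → f = 891/116
  (308/37, -159/37) → f = -1053/37
  (65/19, 15/76) → f = -1635/76

x_1 = 308/37, x_2 = -159/37, minimum f = -1053/37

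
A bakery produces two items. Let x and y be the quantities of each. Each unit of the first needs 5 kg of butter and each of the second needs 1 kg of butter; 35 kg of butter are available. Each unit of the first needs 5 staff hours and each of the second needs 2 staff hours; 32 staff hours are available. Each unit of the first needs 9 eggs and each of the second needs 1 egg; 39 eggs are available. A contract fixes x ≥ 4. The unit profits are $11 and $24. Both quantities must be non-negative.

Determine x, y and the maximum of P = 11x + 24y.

Extreme points and P = 11x + 24y:
  (13/3, 0) → P = 143/3
  (4, 0) → P = 44
  (4, 3) → P = 116

x = 4, y = 3, maximum P = 116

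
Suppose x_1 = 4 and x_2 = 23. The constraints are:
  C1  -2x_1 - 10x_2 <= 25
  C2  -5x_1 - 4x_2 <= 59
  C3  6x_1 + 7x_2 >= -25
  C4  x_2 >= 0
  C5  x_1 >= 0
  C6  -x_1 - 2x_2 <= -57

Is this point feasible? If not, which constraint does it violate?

Constraint C6: -x_1 - 2x_2 = -50, which is not ≤ -57. All other constraints are satisfied.

not feasible — violates C6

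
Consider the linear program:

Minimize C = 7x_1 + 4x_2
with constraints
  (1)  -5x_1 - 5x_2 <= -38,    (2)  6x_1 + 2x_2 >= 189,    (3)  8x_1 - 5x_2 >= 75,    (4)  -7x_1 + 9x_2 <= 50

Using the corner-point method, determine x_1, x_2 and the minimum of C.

Corner points and C = 7x_1 + 4x_2:
  (869/20, -717/20) → C = 643/4
  (1095/46, 531/23) → C = 11913/46
  (25, 25) → C = 275
The feasible region is unbounded (it extends along (9, 7), (1, -1)), but C strictly increases along every unbounded feasible direction, so there is no improving ray and the minimum is attained at a vertex.

The binding constraints are -5x_1 - 5x_2 = -38 and 6x_1 + 2x_2 = 189.
Solving simultaneously gives x_1 = 869/20, x_2 = -717/20.

x_1 = 869/20, x_2 = -717/20, minimum C = 643/4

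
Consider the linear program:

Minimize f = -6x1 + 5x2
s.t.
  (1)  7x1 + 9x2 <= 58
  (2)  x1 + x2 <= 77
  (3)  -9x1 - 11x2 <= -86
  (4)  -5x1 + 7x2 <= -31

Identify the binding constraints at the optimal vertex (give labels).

Extreme points and f = -6x1 + 5x2:
  (635/2, -481/2) → f = -6215/2
  (34, -20) → f = -304
  (761/2, -607/2) → f = -7601/2

The minimum is at (761/2, -607/2). Substituting into each constraint, equality holds for (2) and (3); the remaining constraints have slack.

(2) and (3)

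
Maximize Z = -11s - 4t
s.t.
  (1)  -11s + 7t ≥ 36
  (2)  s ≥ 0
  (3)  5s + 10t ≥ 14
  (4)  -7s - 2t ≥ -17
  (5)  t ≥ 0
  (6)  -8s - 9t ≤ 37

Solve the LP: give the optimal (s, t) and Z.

s = 0, t = 36/7, maximum Z = -144/7

Corner points and Z = -11s - 4t:
  (0, 36/7) → Z = -144/7
  (47/71, 439/71) → Z = -2273/71
  (0, 17/2) → Z = -34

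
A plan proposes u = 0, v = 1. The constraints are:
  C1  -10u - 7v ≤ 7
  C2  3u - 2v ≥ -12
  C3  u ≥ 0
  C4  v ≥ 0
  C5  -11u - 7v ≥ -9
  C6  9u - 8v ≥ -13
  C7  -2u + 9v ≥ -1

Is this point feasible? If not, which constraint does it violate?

C1: -7 ≤ 7 ✓
C2: -2 ≥ -12 ✓
C3: 0 ≥ 0 ✓
C4: 1 ≥ 0 ✓
C5: -7 ≥ -9 ✓
C6: -8 ≥ -13 ✓
C7: 9 ≥ -1 ✓

feasible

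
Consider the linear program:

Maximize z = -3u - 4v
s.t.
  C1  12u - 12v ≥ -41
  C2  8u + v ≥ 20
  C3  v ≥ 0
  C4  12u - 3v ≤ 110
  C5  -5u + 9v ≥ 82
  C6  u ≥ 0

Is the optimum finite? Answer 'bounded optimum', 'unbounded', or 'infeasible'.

Extreme points and z = -3u - 4v:
  (481/36, 151/9) → z = -3859/36
  (205/16, 779/48) → z = -4961/48
  (412/31, 1534/93) → z = -9844/93
The feasible region has finitely many vertices and no improving ray; the maximum is -4961/48 at (205/16, 779/48).

bounded optimum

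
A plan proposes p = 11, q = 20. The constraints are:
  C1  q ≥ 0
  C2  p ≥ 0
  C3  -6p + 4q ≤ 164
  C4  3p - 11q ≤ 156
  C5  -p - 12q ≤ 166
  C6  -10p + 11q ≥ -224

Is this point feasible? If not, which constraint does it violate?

C1: 20 ≥ 0 ✓
C2: 11 ≥ 0 ✓
C3: 14 ≤ 164 ✓
C4: -187 ≤ 156 ✓
C5: -251 ≤ 166 ✓
C6: 110 ≥ -224 ✓

feasible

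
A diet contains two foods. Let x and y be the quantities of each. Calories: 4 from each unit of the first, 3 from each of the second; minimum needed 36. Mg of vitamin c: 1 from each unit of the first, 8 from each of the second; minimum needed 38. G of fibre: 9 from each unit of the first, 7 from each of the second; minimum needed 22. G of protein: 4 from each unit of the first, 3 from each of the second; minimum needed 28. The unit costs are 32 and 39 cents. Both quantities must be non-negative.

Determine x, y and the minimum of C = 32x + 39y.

x = 6, y = 4, minimum C = 348

The feasible region is unbounded (it extends along (0, 1), (1, 0)), but C strictly increases along every unbounded feasible direction, so there is no improving ray and the minimum is attained at a vertex.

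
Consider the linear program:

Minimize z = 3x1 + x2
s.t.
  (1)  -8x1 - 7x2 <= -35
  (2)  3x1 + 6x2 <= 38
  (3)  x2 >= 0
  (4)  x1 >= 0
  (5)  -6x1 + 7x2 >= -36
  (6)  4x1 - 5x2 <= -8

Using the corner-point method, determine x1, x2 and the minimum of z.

Extreme points and z = 3x1 + x2:
  (0, 5) → z = 5
  (7/4, 3) → z = 33/4
  (0, 19/3) → z = 19/3
  (142/39, 176/39) → z = 602/39

The optimum lies where -8x1 - 7x2 = -35 and x1 = 0.
Solving simultaneously gives x1 = 0, x2 = 5.

x1 = 0, x2 = 5, minimum z = 5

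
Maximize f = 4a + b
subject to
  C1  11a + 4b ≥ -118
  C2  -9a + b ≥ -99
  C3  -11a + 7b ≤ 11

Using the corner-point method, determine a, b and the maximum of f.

a = 176/13, b = 297/13, maximum f = 77

Vertices and f = 4a + b:
  (278/47, -2151/47) → f = -1039/47
  (-870/121, -107/11) → f = -4657/121
  (176/13, 297/13) → f = 77

The optimum lies where -9a + b = -99 and -11a + 7b = 11.
Solving simultaneously gives a = 176/13, b = 297/13.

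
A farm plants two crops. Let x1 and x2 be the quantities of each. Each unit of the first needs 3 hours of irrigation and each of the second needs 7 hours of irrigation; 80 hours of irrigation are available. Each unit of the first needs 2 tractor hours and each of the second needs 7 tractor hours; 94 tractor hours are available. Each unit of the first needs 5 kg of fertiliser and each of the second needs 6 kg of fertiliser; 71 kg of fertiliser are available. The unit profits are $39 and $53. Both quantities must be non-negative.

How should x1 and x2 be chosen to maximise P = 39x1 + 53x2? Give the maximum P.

x1 = 1, x2 = 11, maximum P = 622

Corner points and P = 39x1 + 53x2:
  (0, 0) → P = 0
  (0, 80/7) → P = 4240/7
  (71/5, 0) → P = 2769/5
  (1, 11) → P = 622

The optimum lies where 3x1 + 7x2 = 80 and 5x1 + 6x2 = 71.
Solving simultaneously gives x1 = 1, x2 = 11.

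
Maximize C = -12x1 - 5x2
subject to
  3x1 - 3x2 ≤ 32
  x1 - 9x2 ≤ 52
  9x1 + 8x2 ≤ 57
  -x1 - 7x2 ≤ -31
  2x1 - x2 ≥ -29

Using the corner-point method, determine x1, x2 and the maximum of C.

Vertices and C = -12x1 - 5x2:
  (151/55, 222/55) → C = -2922/55
  (-7, 15) → C = 9
  (-172/15, 91/15) → C = 1609/15

At the optimal vertex, -x1 - 7x2 = -31 and 2x1 - x2 = -29.
Solving simultaneously gives x1 = -172/15, x2 = 91/15.

x1 = -172/15, x2 = 91/15, maximum C = 1609/15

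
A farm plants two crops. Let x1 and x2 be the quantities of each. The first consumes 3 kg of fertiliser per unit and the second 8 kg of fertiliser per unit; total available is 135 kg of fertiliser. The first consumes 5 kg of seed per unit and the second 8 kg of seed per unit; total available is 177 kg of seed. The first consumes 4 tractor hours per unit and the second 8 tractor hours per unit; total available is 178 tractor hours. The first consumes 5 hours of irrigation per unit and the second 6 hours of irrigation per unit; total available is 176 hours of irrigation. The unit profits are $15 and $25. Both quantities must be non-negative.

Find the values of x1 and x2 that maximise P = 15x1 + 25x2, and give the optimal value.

x1 = 21, x2 = 9, maximum P = 540

The optimum lies where 3x1 + 8x2 = 135 and 5x1 + 8x2 = 177.
Solving simultaneously gives x1 = 21, x2 = 9.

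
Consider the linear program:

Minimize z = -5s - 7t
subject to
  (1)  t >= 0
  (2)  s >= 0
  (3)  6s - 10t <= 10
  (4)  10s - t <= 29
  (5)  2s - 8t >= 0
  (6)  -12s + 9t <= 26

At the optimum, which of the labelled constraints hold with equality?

Vertices and z = -5s - 7t:
  (0, 0) → z = 0
  (5/3, 0) → z = -25/3
  (20/7, 5/7) → z = -135/7

The minimum is at (20/7, 5/7). Substituting into each constraint, equality holds for (3) and (5); the remaining constraints have slack.

(3) and (5)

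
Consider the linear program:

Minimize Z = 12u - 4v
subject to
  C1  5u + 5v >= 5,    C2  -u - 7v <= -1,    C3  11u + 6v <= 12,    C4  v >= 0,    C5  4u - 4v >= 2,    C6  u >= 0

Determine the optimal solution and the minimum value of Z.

Vertices and Z = 12u - 4v:
  (1, 0) → Z = 12
  (3/4, 1/4) → Z = 8
  (12/11, 0) → Z = 144/11
  (15/17, 13/34) → Z = 154/17

The binding constraints are 5u + 5v = 5 and 4u - 4v = 2.
Solving simultaneously gives u = 3/4, v = 1/4.

u = 3/4, v = 1/4, minimum Z = 8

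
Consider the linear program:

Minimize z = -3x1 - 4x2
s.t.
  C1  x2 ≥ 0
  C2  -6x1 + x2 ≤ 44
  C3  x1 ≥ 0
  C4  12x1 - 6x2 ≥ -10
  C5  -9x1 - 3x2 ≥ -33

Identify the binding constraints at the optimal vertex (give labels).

Vertices and z = -3x1 - 4x2:
  (0, 0) → z = 0
  (11/3, 0) → z = -11
  (0, 5/3) → z = -20/3
  (28/15, 27/5) → z = -136/5

The minimum is at (28/15, 27/5). Substituting into each constraint, equality holds for C4 and C5; the remaining constraints have slack.

C4 and C5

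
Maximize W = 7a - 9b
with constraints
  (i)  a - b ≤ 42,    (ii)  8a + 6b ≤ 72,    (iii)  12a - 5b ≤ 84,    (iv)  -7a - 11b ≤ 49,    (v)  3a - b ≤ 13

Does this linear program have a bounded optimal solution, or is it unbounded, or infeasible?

bounded optimum

Extreme points and W = 7a - 9b:
  (75/13, 56/13) → W = 21/13
  (47/20, -119/20) → W = 70
The feasible region has finitely many vertices and no improving ray; the maximum is 70 at (47/20, -119/20).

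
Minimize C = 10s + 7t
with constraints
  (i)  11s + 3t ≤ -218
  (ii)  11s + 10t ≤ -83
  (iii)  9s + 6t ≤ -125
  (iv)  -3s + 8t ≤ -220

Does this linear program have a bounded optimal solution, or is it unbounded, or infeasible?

unbounded

From the feasible point (-1084/97, -3074/97), moving in the direction (-8, -3) keeps every constraint satisfied while C decreases without bound.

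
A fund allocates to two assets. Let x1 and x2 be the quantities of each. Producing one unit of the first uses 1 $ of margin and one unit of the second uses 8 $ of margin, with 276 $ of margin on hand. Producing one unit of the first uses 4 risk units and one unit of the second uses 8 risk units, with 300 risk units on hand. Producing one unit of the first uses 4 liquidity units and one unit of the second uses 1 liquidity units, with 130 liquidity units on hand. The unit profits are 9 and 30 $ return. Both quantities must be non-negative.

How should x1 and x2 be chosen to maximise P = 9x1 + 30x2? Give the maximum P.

Extreme points and P = 9x1 + 30x2:
  (0, 0) → P = 0
  (0, 69/2) → P = 1035
  (65/2, 0) → P = 585/2
  (8, 67/2) → P = 1077
  (185/7, 170/7) → P = 6765/7

The binding constraints are x1 + 8x2 = 276 and 4x1 + 8x2 = 300.
Solving simultaneously gives x1 = 8, x2 = 67/2.

x1 = 8, x2 = 67/2, maximum P = 1077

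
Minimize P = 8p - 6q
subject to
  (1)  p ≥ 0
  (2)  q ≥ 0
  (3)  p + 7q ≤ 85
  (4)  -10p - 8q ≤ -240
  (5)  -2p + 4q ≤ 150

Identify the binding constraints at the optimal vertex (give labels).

Corner points and P = 8p - 6q:
  (85, 0) → P = 680
  (24, 0) → P = 192
  (500/31, 305/31) → P = 70

The minimum is at (500/31, 305/31). Substituting into each constraint, equality holds for (3) and (4); the remaining constraints have slack.

(3) and (4)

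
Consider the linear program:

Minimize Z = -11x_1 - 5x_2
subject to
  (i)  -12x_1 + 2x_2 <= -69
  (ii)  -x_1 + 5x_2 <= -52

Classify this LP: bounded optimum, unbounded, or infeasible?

From the feasible point (241/58, -555/58), moving in the direction (5, 1) keeps every constraint satisfied while Z decreases without bound.

unbounded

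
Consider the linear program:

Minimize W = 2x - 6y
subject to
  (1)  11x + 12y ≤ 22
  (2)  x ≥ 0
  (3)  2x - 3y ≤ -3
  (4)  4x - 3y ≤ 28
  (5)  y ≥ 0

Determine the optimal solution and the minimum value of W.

x = 0, y = 11/6, minimum W = -11

Extreme points and W = 2x - 6y:
  (0, 11/6) → W = -11
  (10/19, 77/57) → W = -134/19
  (0, 1) → W = -6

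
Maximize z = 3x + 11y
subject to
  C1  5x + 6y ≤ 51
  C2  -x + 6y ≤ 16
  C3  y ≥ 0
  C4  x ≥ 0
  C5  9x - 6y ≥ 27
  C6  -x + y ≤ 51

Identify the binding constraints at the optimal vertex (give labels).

C1 and C2

Extreme points and z = 3x + 11y:
  (35/6, 131/36) → z = 2071/36
  (51/5, 0) → z = 153/5
  (43/8, 57/16) → z = 885/16
  (3, 0) → z = 9

The maximum is at (35/6, 131/36). Substituting into each constraint, equality holds for C1 and C2; the remaining constraints have slack.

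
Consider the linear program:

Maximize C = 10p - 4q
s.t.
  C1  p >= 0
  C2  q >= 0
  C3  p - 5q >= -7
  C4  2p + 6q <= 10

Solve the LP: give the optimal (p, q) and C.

p = 5, q = 0, maximum C = 50

Vertices and C = 10p - 4q:
  (0, 0) → C = 0
  (0, 7/5) → C = -28/5
  (5, 0) → C = 50
  (1/2, 3/2) → C = -1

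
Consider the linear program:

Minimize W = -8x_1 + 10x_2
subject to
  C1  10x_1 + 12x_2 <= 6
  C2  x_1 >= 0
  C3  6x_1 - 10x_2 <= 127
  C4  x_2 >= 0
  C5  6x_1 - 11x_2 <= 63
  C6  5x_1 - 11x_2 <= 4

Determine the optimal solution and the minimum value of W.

Corner points and W = -8x_1 + 10x_2:
  (0, 1/2) → W = 5
  (3/5, 0) → W = -24/5
  (0, 0) → W = 0

At the optimal vertex, 10x_1 + 12x_2 = 6 and x_2 = 0.
Solving simultaneously gives x_1 = 3/5, x_2 = 0.

x_1 = 3/5, x_2 = 0, minimum W = -24/5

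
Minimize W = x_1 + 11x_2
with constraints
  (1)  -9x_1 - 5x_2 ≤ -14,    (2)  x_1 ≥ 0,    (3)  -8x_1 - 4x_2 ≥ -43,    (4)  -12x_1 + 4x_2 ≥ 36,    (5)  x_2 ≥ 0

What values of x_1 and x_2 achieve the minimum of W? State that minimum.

Corner points and W = x_1 + 11x_2:
  (0, 43/4) → W = 473/4
  (0, 9) → W = 99
  (7/20, 201/20) → W = 1109/10

At the optimal vertex, x_1 = 0 and -12x_1 + 4x_2 = 36.
Solving simultaneously gives x_1 = 0, x_2 = 9.

x_1 = 0, x_2 = 9, minimum W = 99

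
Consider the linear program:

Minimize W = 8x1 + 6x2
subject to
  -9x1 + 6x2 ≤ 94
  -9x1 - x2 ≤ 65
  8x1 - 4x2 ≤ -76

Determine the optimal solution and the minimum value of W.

Corner points and W = 8x1 + 6x2:
  (-484/63, 29/7) → W = -2306/63
  (-20/3, 17/3) → W = -58/3
  (-84/11, 41/11) → W = -426/11

The optimum lies where -9x1 - x2 = 65 and 8x1 - 4x2 = -76.
Solving simultaneously gives x1 = -84/11, x2 = 41/11.

x1 = -84/11, x2 = 41/11, minimum W = -426/11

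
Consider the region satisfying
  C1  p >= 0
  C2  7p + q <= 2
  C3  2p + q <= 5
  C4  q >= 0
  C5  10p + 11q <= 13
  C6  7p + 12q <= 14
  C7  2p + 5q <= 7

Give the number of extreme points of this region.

5

Of the 21 pairwise boundary intersections, those satisfying every inequality are:
  (0, 0)
  (0, 7/6)
  (2/7, 0)
  (9/67, 71/67)
  (2/43, 49/43)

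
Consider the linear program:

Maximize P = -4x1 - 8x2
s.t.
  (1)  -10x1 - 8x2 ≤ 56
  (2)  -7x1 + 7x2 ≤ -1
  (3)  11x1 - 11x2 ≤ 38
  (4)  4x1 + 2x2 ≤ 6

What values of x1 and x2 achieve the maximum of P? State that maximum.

x1 = -52/33, x2 = -166/33, maximum P = 512/11

At the optimal vertex, -10x1 - 8x2 = 56 and 11x1 - 11x2 = 38.
Solving simultaneously gives x1 = -52/33, x2 = -166/33.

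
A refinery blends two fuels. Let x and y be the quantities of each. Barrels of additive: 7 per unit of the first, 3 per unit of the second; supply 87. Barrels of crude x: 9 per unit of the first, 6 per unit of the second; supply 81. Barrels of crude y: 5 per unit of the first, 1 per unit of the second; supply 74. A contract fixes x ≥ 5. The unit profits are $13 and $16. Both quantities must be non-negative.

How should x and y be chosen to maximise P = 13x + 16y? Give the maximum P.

x = 5, y = 6, maximum P = 161

Feasible corners and P = 13x + 16y:
  (9, 0) → P = 117
  (5, 0) → P = 65
  (5, 6) → P = 161

The optimum lies where 9x + 6y = 81 and x = 5.
Solving simultaneously gives x = 5, y = 6.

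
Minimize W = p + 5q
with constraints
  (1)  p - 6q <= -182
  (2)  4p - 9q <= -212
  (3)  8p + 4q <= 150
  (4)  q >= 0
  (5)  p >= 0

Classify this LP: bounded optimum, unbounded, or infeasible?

bounded optimum

Vertices and W = p + 5q:
  (43/13, 803/26) → W = 4101/26
  (0, 91/3) → W = 455/3
  (0, 75/2) → W = 375/2
The feasible region has finitely many vertices and no improving ray; the minimum is 455/3 at (0, 91/3).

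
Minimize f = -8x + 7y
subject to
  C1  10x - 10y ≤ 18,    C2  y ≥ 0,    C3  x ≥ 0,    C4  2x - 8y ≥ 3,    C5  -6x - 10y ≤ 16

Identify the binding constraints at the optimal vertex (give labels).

Vertices and f = -8x + 7y:
  (9/5, 0) → f = -72/5
  (19/10, 1/10) → f = -29/2
  (3/2, 0) → f = -12

The minimum is at (19/10, 1/10). Substituting into each constraint, equality holds for C1 and C4; the remaining constraints have slack.

C1 and C4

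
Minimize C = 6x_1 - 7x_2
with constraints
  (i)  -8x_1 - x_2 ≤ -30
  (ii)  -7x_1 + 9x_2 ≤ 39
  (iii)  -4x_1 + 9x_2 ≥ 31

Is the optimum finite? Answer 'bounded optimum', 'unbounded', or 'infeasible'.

bounded optimum

Corner points and C = 6x_1 - 7x_2:
  (231/79, 522/79) → C = -2268/79
  (239/76, 92/19) → C = -571/38
The feasible region has finitely many vertices and no improving ray; the minimum is -2268/79 at (231/79, 522/79).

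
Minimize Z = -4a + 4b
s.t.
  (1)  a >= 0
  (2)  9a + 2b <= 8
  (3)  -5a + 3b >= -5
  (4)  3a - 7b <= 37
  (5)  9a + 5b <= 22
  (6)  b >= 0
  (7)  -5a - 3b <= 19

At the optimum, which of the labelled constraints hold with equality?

(2) and (6)

Vertices and Z = -4a + 4b:
  (0, 4) → Z = 16
  (0, 0) → Z = 0
  (8/9, 0) → Z = -32/9

The minimum is at (8/9, 0). Substituting into each constraint, equality holds for (2) and (6); the remaining constraints have slack.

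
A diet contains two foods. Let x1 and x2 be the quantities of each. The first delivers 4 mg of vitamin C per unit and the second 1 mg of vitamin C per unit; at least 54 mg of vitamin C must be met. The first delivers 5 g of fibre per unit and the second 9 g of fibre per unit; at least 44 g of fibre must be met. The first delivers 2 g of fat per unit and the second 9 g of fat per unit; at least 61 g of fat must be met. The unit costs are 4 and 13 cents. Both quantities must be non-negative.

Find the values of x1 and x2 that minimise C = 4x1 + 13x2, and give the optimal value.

x1 = 25/2, x2 = 4, minimum C = 102

Feasible corners and C = 4x1 + 13x2:
  (0, 54) → C = 702
  (61/2, 0) → C = 122
  (25/2, 4) → C = 102
The feasible region is unbounded (it extends along (0, 1), (1, 0)), but C strictly increases along every unbounded feasible direction, so there is no improving ray and the minimum is attained at a vertex.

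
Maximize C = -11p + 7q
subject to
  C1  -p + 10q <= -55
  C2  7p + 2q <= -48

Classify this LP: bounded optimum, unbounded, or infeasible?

unbounded

From the feasible point (-185/36, -433/72), moving in the direction (-10, -1) keeps every constraint satisfied while C increases without bound.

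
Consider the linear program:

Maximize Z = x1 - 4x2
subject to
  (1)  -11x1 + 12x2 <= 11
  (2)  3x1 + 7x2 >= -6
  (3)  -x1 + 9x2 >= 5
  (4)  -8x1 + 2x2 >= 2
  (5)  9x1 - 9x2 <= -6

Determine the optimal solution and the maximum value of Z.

x1 = -1/8, x2 = 13/24, maximum Z = -55/24

Extreme points and Z = x1 - 4x2:
  (-13/29, 44/87) → Z = -215/87
  (-1/37, 33/37) → Z = -133/37
  (-1/8, 13/24) → Z = -55/24
  (-1/9, 5/9) → Z = -7/3

The optimum lies where -x1 + 9x2 = 5 and 9x1 - 9x2 = -6.
Solving simultaneously gives x1 = -1/8, x2 = 13/24.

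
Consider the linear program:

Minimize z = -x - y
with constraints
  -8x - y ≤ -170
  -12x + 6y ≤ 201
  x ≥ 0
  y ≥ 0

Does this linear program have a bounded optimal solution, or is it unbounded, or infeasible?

From the feasible point (273/20, 304/5), moving in the direction (6, 12) keeps every constraint satisfied while z decreases without bound.

unbounded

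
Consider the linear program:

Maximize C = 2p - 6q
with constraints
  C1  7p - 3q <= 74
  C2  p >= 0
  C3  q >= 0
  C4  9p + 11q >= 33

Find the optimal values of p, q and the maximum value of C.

Corner points and C = 2p - 6q:
  (74/7, 0) → C = 148/7
  (0, 3) → C = -18
  (11/3, 0) → C = 22/3
The feasible region is unbounded (it extends along (0, 1), (3, 7)), but C strictly decreases along every unbounded feasible direction, so there is no improving ray and the maximum is attained at a vertex.

p = 74/7, q = 0, maximum C = 148/7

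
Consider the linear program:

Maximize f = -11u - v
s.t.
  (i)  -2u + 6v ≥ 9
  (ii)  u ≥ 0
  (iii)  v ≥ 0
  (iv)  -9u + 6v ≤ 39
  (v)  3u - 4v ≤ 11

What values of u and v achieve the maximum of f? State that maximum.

u = 0, v = 3/2, maximum f = -3/2

Feasible corners and f = -11u - v:
  (0, 3/2) → f = -3/2
  (51/5, 49/10) → f = -1171/10
  (0, 13/2) → f = -13/2
The feasible region is unbounded (it extends along (2, 3), (4, 3)), but f strictly decreases along every unbounded feasible direction, so there is no improving ray and the maximum is attained at a vertex.

The binding constraints are -2u + 6v = 9 and u = 0.
Solving simultaneously gives u = 0, v = 3/2.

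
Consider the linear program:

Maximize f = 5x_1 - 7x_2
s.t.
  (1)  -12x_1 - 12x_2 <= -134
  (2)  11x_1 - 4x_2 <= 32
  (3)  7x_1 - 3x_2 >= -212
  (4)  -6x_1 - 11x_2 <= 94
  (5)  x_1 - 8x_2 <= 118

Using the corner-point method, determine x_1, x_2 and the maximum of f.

Feasible corners and f = 5x_1 - 7x_2:
  (46/9, 109/18) → f = -101/6
  (-357/20, 1741/60) → f = -8771/30
  (944/5, 2556/5) → f = -13172/5

x_1 = 46/9, x_2 = 109/18, maximum f = -101/6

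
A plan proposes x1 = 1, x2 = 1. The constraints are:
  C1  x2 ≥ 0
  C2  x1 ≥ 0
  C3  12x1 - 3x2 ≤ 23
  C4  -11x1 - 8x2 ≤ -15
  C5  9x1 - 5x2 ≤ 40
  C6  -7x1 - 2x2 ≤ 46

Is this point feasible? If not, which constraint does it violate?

feasible

C1: 1 ≥ 0 ✓
C2: 1 ≥ 0 ✓
C3: 9 ≤ 23 ✓
C4: -19 ≤ -15 ✓
C5: 4 ≤ 40 ✓
C6: -9 ≤ 46 ✓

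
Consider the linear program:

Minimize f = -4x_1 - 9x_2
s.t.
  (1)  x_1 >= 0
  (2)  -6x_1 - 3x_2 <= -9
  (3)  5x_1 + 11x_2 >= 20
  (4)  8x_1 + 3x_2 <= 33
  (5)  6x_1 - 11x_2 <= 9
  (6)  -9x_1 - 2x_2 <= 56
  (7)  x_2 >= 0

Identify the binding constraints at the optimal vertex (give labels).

Vertices and f = -4x_1 - 9x_2:
  (0, 3) → f = -27
  (0, 11) → f = -99
  (13/17, 25/17) → f = -277/17
  (29/11, 75/121) → f = -1951/121
  (195/53, 63/53) → f = -1347/53

The minimum is at (0, 11). Substituting into each constraint, equality holds for (1) and (4); the remaining constraints have slack.

(1) and (4)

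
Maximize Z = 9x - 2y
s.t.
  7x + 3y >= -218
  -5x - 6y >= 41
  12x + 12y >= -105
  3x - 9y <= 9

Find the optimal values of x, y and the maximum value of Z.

x = -5, y = -8/3, maximum Z = -119/3

Extreme points and Z = 9x - 2y:
  (-23/2, 11/4) → Z = -109
  (-5, -8/3) → Z = -119/3
  (-93/16, -47/16) → Z = -743/16

The optimum lies where -5x - 6y = 41 and 3x - 9y = 9.
Solving simultaneously gives x = -5, y = -8/3.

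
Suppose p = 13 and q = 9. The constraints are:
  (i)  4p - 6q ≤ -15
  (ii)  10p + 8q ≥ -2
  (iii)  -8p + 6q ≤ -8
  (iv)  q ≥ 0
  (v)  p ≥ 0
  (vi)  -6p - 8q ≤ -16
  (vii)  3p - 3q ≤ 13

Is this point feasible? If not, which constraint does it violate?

not feasible — violates (i)

Constraint (i): 4p - 6q = -2, which is not ≤ -15. All other constraints are satisfied.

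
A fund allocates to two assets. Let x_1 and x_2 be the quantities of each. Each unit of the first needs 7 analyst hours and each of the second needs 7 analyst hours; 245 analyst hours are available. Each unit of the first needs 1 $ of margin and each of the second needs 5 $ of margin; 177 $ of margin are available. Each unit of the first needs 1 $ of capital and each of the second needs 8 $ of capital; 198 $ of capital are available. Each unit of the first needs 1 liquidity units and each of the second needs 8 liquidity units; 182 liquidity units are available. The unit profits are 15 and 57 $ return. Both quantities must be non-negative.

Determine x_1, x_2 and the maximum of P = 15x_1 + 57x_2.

x_1 = 14, x_2 = 21, maximum P = 1407

Feasible corners and P = 15x_1 + 57x_2:
  (0, 0) → P = 0
  (0, 91/4) → P = 5187/4
  (35, 0) → P = 525
  (14, 21) → P = 1407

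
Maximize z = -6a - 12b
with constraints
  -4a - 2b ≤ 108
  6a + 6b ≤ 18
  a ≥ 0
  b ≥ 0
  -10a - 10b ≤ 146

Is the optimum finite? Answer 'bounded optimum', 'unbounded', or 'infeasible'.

bounded optimum

Vertices and z = -6a - 12b:
  (0, 3) → z = -36
  (3, 0) → z = -18
  (0, 0) → z = 0
The feasible region has finitely many vertices and no improving ray; the maximum is 0 at (0, 0).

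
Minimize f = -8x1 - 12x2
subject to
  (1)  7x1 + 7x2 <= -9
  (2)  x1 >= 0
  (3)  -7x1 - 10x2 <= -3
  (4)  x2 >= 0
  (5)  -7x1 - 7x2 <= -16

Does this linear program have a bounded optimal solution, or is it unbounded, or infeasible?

infeasible

Constraints 7x1 + 7x2 ≤ -9 and -7x1 - 7x2 ≤ -16 have parallel boundaries but demand opposite sides — no point can satisfy both, so the region is empty.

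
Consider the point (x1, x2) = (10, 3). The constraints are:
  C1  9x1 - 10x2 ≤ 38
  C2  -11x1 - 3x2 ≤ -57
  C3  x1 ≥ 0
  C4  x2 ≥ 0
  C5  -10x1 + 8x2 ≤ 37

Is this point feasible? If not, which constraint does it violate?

Constraint C1: 9x1 - 10x2 = 60, which is not ≤ 38. All other constraints are satisfied.

not feasible — violates C1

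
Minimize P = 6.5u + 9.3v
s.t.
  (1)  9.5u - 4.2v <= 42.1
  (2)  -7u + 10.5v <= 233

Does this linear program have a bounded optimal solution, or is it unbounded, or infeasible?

From the feasible point (1353/67, 50164/1407), moving in the direction (-4.2, -9.5) keeps every constraint satisfied while P decreases without bound.

unbounded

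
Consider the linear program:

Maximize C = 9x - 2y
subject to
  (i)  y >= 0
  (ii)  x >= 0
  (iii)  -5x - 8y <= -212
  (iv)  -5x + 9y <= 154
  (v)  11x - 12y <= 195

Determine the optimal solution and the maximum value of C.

x = 1201/13, y = 2669/39, maximum C = 27089/39

Vertices and C = 9x - 2y:
  (676/85, 366/17) → C = 2424/85
  (1026/37, 1357/148) → C = 17111/74
  (1201/13, 2669/39) → C = 27089/39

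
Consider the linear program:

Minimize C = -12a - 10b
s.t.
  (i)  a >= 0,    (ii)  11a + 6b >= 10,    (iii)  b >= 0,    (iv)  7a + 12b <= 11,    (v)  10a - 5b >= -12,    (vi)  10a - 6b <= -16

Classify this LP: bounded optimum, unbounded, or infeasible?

The boundaries 11a + 6b = 10 and b = 0 meet at (10/11, 0), but that point violates 10a - 6b ≤ -16. Every candidate vertex is excluded by some other constraint, so the feasible region is empty.

infeasible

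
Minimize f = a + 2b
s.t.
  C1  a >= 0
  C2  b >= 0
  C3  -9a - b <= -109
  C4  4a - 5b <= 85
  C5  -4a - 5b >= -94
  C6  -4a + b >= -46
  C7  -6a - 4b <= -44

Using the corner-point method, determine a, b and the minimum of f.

a = 155/13, b = 22/13, minimum f = 199/13

Feasible corners and f = a + 2b:
  (11, 10) → f = 31
  (155/13, 22/13) → f = 199/13
  (27/2, 8) → f = 59/2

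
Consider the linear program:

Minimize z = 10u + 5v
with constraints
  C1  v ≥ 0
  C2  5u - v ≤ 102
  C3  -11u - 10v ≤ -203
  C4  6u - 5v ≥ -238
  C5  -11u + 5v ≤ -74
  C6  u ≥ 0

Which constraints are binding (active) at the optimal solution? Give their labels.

Corner points and z = 10u + 5v:
  (102/5, 0) → z = 204
  (203/11, 0) → z = 2030/11
  (218/7, 376/7) → z = 580
  (117/11, 43/5) → z = 1643/11

The minimum is at (117/11, 43/5). Substituting into each constraint, equality holds for C3 and C5; the remaining constraints have slack.

C3 and C5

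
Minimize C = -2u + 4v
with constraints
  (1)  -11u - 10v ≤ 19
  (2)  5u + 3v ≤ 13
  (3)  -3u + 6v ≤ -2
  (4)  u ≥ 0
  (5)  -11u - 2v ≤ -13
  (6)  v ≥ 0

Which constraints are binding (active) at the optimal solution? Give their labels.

(2) and (6)

Extreme points and C = -2u + 4v:
  (28/13, 29/39) → C = -4/3
  (13/5, 0) → C = -26/5
  (41/36, 17/72) → C = -4/3
  (13/11, 0) → C = -26/11

The minimum is at (13/5, 0). Substituting into each constraint, equality holds for (2) and (6); the remaining constraints have slack.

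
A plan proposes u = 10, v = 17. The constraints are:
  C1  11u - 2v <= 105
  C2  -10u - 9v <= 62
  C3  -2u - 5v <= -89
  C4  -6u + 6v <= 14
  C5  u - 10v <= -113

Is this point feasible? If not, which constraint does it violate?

Constraint C4: -6u + 6v = 42, which is not ≤ 14. All other constraints are satisfied.

not feasible — violates C4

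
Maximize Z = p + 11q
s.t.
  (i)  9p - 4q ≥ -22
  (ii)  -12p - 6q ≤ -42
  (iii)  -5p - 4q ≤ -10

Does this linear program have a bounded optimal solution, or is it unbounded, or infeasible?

From the feasible point (6/17, 107/17), moving in the direction (4, 9) keeps every constraint satisfied while Z increases without bound.

unbounded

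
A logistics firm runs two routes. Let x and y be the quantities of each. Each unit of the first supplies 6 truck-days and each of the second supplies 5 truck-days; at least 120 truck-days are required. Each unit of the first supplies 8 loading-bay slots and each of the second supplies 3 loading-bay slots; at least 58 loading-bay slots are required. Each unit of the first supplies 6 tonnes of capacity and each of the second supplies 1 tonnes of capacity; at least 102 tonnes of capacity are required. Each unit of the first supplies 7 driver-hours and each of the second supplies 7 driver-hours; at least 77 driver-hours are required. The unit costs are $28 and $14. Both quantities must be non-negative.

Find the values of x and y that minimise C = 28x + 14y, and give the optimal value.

Vertices and C = 28x + 14y:
  (0, 102) → C = 1428
  (20, 0) → C = 560
  (65/4, 9/2) → C = 518
The feasible region is unbounded (it extends along (0, 1), (1, 0)), but C strictly increases along every unbounded feasible direction, so there is no improving ray and the minimum is attained at a vertex.

At the optimal vertex, 6x + 5y = 120 and 6x + y = 102.
Solving simultaneously gives x = 65/4, y = 9/2.

x = 65/4, y = 9/2, minimum C = 518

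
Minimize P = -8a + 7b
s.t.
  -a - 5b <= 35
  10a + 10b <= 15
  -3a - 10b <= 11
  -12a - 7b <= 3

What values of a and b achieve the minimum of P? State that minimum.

a = 26/7, b = -31/14, minimum P = -633/14

Feasible corners and P = -8a + 7b:
  (26/7, -31/14) → P = -633/14
  (-27/10, 21/5) → P = 51
  (47/99, -41/33) → P = -1237/99

The optimum lies where 10a + 10b = 15 and -3a - 10b = 11.
Solving simultaneously gives a = 26/7, b = -31/14.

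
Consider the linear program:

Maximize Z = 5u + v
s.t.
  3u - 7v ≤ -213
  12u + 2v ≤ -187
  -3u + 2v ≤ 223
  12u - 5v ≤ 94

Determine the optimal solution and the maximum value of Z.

Extreme points and Z = 5u + v:
  (-347/18, 133/6) → Z = -668/9
  (-227/3, -2) → Z = -1141/3
  (-82/3, 141/2) → Z = -397/6

u = -82/3, v = 141/2, maximum Z = -397/6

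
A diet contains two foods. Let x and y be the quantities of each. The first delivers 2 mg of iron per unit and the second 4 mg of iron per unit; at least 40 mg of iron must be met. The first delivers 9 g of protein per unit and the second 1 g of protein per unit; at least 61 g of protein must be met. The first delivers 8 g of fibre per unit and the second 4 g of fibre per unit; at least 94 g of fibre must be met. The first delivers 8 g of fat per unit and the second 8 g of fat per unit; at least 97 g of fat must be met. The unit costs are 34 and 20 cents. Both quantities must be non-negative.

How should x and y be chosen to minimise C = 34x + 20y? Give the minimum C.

x = 9, y = 11/2, minimum C = 416

The feasible region is unbounded (it extends along (0, 1), (1, 0)), but C strictly increases along every unbounded feasible direction, so there is no improving ray and the minimum is attained at a vertex.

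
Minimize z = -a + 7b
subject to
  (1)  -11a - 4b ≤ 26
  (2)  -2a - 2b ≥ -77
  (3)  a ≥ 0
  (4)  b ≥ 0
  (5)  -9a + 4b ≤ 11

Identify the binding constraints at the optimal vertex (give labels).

Vertices and z = -a + 7b:
  (77/2, 0) → z = -77/2
  (11, 55/2) → z = 363/2
  (0, 0) → z = 0
  (0, 11/4) → z = 77/4

The minimum is at (77/2, 0). Substituting into each constraint, equality holds for (2) and (4); the remaining constraints have slack.

(2) and (4)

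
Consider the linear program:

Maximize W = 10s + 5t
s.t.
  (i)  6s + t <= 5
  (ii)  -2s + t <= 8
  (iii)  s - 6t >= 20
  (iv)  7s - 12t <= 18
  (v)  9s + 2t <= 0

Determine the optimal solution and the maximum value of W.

The binding constraints are s - 6t = 20 and 7s - 12t = 18.
Solving simultaneously gives s = -22/5, t = -61/15.

s = -22/5, t = -61/15, maximum W = -193/3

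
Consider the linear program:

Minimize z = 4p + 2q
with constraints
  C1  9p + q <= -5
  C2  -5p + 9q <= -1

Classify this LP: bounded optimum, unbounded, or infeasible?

unbounded

From the feasible point (-22/43, -17/43), moving in the direction (1, -9) keeps every constraint satisfied while z decreases without bound.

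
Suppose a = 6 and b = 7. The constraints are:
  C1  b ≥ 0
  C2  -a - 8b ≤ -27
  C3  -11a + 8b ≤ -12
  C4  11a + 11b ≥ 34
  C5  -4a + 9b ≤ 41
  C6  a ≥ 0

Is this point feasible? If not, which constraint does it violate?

Constraint C3: -11a + 8b = -10, which is not ≤ -12. All other constraints are satisfied.

not feasible — violates C3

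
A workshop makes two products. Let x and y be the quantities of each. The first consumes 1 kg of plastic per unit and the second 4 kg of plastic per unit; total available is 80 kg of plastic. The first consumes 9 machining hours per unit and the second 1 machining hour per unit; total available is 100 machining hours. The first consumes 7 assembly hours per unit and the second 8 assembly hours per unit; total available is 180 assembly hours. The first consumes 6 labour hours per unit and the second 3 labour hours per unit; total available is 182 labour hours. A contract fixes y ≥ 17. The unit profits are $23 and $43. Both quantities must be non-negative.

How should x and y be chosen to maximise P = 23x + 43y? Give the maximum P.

x = 4, y = 19, maximum P = 909

Feasible corners and P = 23x + 43y:
  (0, 20) → P = 860
  (0, 17) → P = 731
  (4, 19) → P = 909
  (44/7, 17) → P = 6129/7

At the optimal vertex, x + 4y = 80 and 7x + 8y = 180.
Solving simultaneously gives x = 4, y = 19.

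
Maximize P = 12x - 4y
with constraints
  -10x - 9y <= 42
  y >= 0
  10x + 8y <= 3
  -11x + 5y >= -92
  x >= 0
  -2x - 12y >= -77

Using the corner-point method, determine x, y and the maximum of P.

Corner points and P = 12x - 4y:
  (3/10, 0) → P = 18/5
  (0, 0) → P = 0
  (0, 3/8) → P = -3/2

x = 3/10, y = 0, maximum P = 18/5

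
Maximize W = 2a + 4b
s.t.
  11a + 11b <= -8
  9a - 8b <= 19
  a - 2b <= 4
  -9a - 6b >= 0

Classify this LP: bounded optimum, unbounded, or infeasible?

unbounded

From the feasible point (145/187, -281/187), moving in the direction (-11, 11) keeps every constraint satisfied while W increases without bound.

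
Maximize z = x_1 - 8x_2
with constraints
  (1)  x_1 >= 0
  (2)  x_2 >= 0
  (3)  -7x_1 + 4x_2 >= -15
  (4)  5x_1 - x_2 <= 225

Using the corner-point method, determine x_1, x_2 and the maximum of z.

Vertices and z = x_1 - 8x_2:
  (0, 0) → z = 0
  (15/7, 0) → z = 15/7
  (885/13, 1500/13) → z = -855
The feasible region is unbounded (it extends along (0, 1), (1, 5)), but z strictly decreases along every unbounded feasible direction, so there is no improving ray and the maximum is attained at a vertex.

x_1 = 15/7, x_2 = 0, maximum z = 15/7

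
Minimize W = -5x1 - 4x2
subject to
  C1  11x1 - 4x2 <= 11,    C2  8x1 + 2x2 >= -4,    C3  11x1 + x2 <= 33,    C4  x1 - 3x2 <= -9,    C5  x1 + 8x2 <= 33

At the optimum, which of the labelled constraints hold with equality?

Vertices and W = -5x1 - 4x2:
  (69/29, 110/29) → W = -785/29
  (55/23, 88/23) → W = -627/23
  (-15/13, 34/13) → W = -61/13
  (-49/31, 134/31) → W = -291/31

The minimum is at (55/23, 88/23). Substituting into each constraint, equality holds for C1 and C5; the remaining constraints have slack.

C1 and C5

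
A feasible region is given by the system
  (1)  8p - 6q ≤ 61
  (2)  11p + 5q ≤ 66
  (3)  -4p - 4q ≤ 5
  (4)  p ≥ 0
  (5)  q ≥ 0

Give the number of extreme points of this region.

3

Pairwise boundary intersections that survive every other constraint:
  (0, 66/5)
  (6, 0)
  (0, 0)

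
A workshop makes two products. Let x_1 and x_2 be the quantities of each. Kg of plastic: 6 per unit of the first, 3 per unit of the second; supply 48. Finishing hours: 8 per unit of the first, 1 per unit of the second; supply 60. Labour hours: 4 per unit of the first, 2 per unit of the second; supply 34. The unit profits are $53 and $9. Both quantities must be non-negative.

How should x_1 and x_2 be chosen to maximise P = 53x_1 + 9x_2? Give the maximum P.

x_1 = 22/3, x_2 = 4/3, maximum P = 1202/3

Feasible corners and P = 53x_1 + 9x_2:
  (0, 0) → P = 0
  (0, 16) → P = 144
  (15/2, 0) → P = 795/2
  (22/3, 4/3) → P = 1202/3

The optimum lies where 6x_1 + 3x_2 = 48 and 8x_1 + x_2 = 60.
Solving simultaneously gives x_1 = 22/3, x_2 = 4/3.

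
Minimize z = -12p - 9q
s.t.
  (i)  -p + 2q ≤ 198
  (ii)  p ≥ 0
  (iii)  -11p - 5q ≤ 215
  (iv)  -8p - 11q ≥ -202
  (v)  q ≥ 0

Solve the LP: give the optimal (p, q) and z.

Vertices and z = -12p - 9q:
  (0, 202/11) → z = -1818/11
  (0, 0) → z = 0
  (101/4, 0) → z = -303

The binding constraints are -8p - 11q = -202 and q = 0.
Solving simultaneously gives p = 101/4, q = 0.

p = 101/4, q = 0, minimum z = -303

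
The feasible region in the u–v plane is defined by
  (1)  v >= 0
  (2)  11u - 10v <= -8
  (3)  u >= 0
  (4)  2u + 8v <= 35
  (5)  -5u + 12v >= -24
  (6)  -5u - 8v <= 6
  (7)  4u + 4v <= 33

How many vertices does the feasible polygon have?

3

Intersecting each pair of boundary lines and keeping only the points that satisfy every inequality leaves:
  (0, 4/5)
  (143/54, 401/108)
  (0, 35/8)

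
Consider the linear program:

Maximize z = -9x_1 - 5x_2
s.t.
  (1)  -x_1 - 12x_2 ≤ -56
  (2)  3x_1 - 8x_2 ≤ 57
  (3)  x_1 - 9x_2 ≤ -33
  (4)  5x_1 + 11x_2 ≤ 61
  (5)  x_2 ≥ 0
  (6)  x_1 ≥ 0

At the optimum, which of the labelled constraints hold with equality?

Vertices and z = -9x_1 - 5x_2:
  (116/49, 219/49) → z = -2139/49
  (0, 14/3) → z = -70/3
  (0, 61/11) → z = -305/11

The maximum is at (0, 14/3). Substituting into each constraint, equality holds for (1) and (6); the remaining constraints have slack.

(1) and (6)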